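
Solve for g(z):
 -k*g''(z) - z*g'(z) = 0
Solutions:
 g(z) = C1 + C2*sqrt(k)*erf(sqrt(2)*z*sqrt(1/k)/2)


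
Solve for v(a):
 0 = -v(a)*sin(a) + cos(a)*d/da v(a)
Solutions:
 v(a) = C1/cos(a)


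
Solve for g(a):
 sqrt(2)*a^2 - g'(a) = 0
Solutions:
 g(a) = C1 + sqrt(2)*a^3/3


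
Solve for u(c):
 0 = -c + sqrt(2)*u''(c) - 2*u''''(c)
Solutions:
 u(c) = C1 + C2*c + C3*exp(-2^(3/4)*c/2) + C4*exp(2^(3/4)*c/2) + sqrt(2)*c^3/12


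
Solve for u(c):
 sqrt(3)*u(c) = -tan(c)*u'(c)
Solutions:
 u(c) = C1/sin(c)^(sqrt(3))


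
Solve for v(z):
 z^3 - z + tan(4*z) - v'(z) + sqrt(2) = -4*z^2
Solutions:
 v(z) = C1 + z^4/4 + 4*z^3/3 - z^2/2 + sqrt(2)*z - log(cos(4*z))/4


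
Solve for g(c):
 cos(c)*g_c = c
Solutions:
 g(c) = C1 + Integral(c/cos(c), c)


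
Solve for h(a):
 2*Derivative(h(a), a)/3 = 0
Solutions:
 h(a) = C1


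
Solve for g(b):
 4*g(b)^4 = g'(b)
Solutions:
 g(b) = (-1/(C1 + 12*b))^(1/3)
 g(b) = (-1/(C1 + 4*b))^(1/3)*(-3^(2/3) - 3*3^(1/6)*I)/6
 g(b) = (-1/(C1 + 4*b))^(1/3)*(-3^(2/3) + 3*3^(1/6)*I)/6


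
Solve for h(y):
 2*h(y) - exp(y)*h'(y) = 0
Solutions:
 h(y) = C1*exp(-2*exp(-y))


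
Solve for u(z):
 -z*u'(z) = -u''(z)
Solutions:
 u(z) = C1 + C2*erfi(sqrt(2)*z/2)


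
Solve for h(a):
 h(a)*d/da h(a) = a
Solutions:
 h(a) = -sqrt(C1 + a^2)
 h(a) = sqrt(C1 + a^2)


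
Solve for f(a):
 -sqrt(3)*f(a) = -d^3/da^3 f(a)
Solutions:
 f(a) = C3*exp(3^(1/6)*a) + (C1*sin(3^(2/3)*a/2) + C2*cos(3^(2/3)*a/2))*exp(-3^(1/6)*a/2)


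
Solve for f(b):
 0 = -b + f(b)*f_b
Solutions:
 f(b) = -sqrt(C1 + b^2)
 f(b) = sqrt(C1 + b^2)


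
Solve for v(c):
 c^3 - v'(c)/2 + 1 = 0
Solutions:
 v(c) = C1 + c^4/2 + 2*c


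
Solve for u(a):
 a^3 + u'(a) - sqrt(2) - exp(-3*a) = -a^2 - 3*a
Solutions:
 u(a) = C1 - a^4/4 - a^3/3 - 3*a^2/2 + sqrt(2)*a - exp(-3*a)/3


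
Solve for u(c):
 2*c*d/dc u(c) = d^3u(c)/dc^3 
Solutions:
 u(c) = C1 + Integral(C2*airyai(2^(1/3)*c) + C3*airybi(2^(1/3)*c), c)


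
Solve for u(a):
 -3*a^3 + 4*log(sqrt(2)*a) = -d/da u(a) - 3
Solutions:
 u(a) = C1 + 3*a^4/4 - 4*a*log(a) - a*log(4) + a


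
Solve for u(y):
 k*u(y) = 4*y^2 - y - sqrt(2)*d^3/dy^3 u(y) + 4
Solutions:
 u(y) = C1*exp(2^(5/6)*y*(-k)^(1/3)/2) + C2*exp(2^(5/6)*y*(-k)^(1/3)*(-1 + sqrt(3)*I)/4) + C3*exp(-2^(5/6)*y*(-k)^(1/3)*(1 + sqrt(3)*I)/4) + 4*y^2/k - y/k + 4/k


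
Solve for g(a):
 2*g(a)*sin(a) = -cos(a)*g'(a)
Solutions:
 g(a) = C1*cos(a)^2


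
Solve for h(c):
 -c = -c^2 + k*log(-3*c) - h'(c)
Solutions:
 h(c) = C1 - c^3/3 + c^2/2 + c*k*log(-c) + c*k*(-1 + log(3))


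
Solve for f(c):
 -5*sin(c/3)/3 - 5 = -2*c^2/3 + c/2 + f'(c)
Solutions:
 f(c) = C1 + 2*c^3/9 - c^2/4 - 5*c + 5*cos(c/3)


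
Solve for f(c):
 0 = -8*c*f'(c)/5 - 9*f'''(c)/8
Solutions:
 f(c) = C1 + Integral(C2*airyai(-4*75^(1/3)*c/15) + C3*airybi(-4*75^(1/3)*c/15), c)


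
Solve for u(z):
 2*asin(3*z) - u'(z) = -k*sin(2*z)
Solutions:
 u(z) = C1 - k*cos(2*z)/2 + 2*z*asin(3*z) + 2*sqrt(1 - 9*z^2)/3


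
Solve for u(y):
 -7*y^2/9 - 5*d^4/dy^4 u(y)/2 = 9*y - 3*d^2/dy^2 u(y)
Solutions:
 u(y) = C1 + C2*y + C3*exp(-sqrt(30)*y/5) + C4*exp(sqrt(30)*y/5) + 7*y^4/324 + y^3/2 + 35*y^2/162


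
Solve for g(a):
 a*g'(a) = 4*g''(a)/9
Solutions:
 g(a) = C1 + C2*erfi(3*sqrt(2)*a/4)


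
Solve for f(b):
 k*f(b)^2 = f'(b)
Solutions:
 f(b) = -1/(C1 + b*k)


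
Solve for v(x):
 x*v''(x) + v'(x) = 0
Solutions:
 v(x) = C1 + C2*log(x)


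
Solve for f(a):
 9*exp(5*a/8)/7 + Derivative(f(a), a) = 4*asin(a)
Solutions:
 f(a) = C1 + 4*a*asin(a) + 4*sqrt(1 - a^2) - 72*exp(5*a/8)/35


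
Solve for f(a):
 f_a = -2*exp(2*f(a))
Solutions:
 f(a) = log(-sqrt(-1/(C1 - 2*a))) - log(2)/2
 f(a) = log(-1/(C1 - 2*a))/2 - log(2)/2


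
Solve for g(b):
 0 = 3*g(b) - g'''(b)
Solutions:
 g(b) = C3*exp(3^(1/3)*b) + (C1*sin(3^(5/6)*b/2) + C2*cos(3^(5/6)*b/2))*exp(-3^(1/3)*b/2)


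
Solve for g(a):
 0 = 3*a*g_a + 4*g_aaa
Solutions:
 g(a) = C1 + Integral(C2*airyai(-6^(1/3)*a/2) + C3*airybi(-6^(1/3)*a/2), a)


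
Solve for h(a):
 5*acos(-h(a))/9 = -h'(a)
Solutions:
 Integral(1/acos(-_y), (_y, h(a))) = C1 - 5*a/9


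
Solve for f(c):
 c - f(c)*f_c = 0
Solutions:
 f(c) = -sqrt(C1 + c^2)
 f(c) = sqrt(C1 + c^2)


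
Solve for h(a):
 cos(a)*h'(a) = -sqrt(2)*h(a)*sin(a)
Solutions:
 h(a) = C1*cos(a)^(sqrt(2))


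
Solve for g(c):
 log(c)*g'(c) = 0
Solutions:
 g(c) = C1


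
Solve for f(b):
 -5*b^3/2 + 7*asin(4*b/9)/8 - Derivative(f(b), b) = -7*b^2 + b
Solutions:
 f(b) = C1 - 5*b^4/8 + 7*b^3/3 - b^2/2 + 7*b*asin(4*b/9)/8 + 7*sqrt(81 - 16*b^2)/32


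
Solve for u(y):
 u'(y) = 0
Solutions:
 u(y) = C1


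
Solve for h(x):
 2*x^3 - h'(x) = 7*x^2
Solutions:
 h(x) = C1 + x^4/2 - 7*x^3/3


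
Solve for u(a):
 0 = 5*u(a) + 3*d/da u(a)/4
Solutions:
 u(a) = C1*exp(-20*a/3)


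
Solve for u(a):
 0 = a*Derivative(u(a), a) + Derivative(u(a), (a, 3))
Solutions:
 u(a) = C1 + Integral(C2*airyai(-a) + C3*airybi(-a), a)


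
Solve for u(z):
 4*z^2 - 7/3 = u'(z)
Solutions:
 u(z) = C1 + 4*z^3/3 - 7*z/3


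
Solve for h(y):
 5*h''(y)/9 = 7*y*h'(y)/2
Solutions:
 h(y) = C1 + C2*erfi(3*sqrt(35)*y/10)


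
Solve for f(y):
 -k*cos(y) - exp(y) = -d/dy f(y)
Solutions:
 f(y) = C1 + k*sin(y) + exp(y)


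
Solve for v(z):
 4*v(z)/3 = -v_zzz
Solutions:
 v(z) = C3*exp(-6^(2/3)*z/3) + (C1*sin(2^(2/3)*3^(1/6)*z/2) + C2*cos(2^(2/3)*3^(1/6)*z/2))*exp(6^(2/3)*z/6)


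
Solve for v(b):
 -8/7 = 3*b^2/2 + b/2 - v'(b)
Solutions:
 v(b) = C1 + b^3/2 + b^2/4 + 8*b/7


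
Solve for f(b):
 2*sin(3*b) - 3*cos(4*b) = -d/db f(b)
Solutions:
 f(b) = C1 + 3*sin(4*b)/4 + 2*cos(3*b)/3


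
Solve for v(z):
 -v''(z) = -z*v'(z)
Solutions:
 v(z) = C1 + C2*erfi(sqrt(2)*z/2)


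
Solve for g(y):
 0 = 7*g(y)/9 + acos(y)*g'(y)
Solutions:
 g(y) = C1*exp(-7*Integral(1/acos(y), y)/9)


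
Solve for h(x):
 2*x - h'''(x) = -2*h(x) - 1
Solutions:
 h(x) = C3*exp(2^(1/3)*x) - x + (C1*sin(2^(1/3)*sqrt(3)*x/2) + C2*cos(2^(1/3)*sqrt(3)*x/2))*exp(-2^(1/3)*x/2) - 1/2


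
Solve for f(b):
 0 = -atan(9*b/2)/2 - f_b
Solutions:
 f(b) = C1 - b*atan(9*b/2)/2 + log(81*b^2 + 4)/18


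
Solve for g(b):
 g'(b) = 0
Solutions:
 g(b) = C1


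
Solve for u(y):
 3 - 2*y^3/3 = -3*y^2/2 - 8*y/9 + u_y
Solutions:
 u(y) = C1 - y^4/6 + y^3/2 + 4*y^2/9 + 3*y


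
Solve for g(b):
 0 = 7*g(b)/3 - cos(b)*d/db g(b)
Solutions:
 g(b) = C1*(sin(b) + 1)^(7/6)/(sin(b) - 1)^(7/6)


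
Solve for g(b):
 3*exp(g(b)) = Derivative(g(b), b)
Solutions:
 g(b) = log(-1/(C1 + 3*b))


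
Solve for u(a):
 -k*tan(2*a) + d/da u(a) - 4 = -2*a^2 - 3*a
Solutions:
 u(a) = C1 - 2*a^3/3 - 3*a^2/2 + 4*a - k*log(cos(2*a))/2


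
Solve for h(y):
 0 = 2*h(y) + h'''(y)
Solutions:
 h(y) = C3*exp(-2^(1/3)*y) + (C1*sin(2^(1/3)*sqrt(3)*y/2) + C2*cos(2^(1/3)*sqrt(3)*y/2))*exp(2^(1/3)*y/2)


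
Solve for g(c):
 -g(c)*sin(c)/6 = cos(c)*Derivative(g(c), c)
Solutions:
 g(c) = C1*cos(c)^(1/6)


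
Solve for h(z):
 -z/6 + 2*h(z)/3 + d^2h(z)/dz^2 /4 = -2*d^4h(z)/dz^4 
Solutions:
 h(z) = z/4 + (C1*sin(3^(3/4)*z*cos(atan(sqrt(759)/3)/2)/3) + C2*cos(3^(3/4)*z*cos(atan(sqrt(759)/3)/2)/3))*exp(-3^(3/4)*z*sin(atan(sqrt(759)/3)/2)/3) + (C3*sin(3^(3/4)*z*cos(atan(sqrt(759)/3)/2)/3) + C4*cos(3^(3/4)*z*cos(atan(sqrt(759)/3)/2)/3))*exp(3^(3/4)*z*sin(atan(sqrt(759)/3)/2)/3)


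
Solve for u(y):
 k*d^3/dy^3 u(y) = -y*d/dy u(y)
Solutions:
 u(y) = C1 + Integral(C2*airyai(y*(-1/k)^(1/3)) + C3*airybi(y*(-1/k)^(1/3)), y)


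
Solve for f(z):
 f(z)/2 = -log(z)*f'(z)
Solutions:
 f(z) = C1*exp(-li(z)/2)


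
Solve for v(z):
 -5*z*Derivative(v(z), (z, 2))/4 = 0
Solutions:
 v(z) = C1 + C2*z


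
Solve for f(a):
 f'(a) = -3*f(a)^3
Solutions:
 f(a) = -sqrt(2)*sqrt(-1/(C1 - 3*a))/2
 f(a) = sqrt(2)*sqrt(-1/(C1 - 3*a))/2


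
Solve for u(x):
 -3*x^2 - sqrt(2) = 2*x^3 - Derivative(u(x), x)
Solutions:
 u(x) = C1 + x^4/2 + x^3 + sqrt(2)*x


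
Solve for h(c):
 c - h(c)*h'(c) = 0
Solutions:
 h(c) = -sqrt(C1 + c^2)
 h(c) = sqrt(C1 + c^2)


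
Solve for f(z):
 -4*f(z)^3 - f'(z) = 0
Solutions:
 f(z) = -sqrt(2)*sqrt(-1/(C1 - 4*z))/2
 f(z) = sqrt(2)*sqrt(-1/(C1 - 4*z))/2


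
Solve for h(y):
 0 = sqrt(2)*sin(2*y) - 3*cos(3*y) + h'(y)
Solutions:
 h(y) = C1 + sin(3*y) + sqrt(2)*cos(2*y)/2


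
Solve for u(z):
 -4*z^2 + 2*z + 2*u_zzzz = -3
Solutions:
 u(z) = C1 + C2*z + C3*z^2 + C4*z^3 + z^6/180 - z^5/120 - z^4/16


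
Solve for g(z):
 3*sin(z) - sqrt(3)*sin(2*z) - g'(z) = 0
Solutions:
 g(z) = C1 - 3*cos(z) + sqrt(3)*cos(2*z)/2


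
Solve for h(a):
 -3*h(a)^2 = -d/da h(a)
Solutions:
 h(a) = -1/(C1 + 3*a)


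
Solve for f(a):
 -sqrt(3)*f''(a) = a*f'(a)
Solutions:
 f(a) = C1 + C2*erf(sqrt(2)*3^(3/4)*a/6)


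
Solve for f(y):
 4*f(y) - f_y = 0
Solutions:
 f(y) = C1*exp(4*y)


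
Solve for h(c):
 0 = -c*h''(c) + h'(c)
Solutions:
 h(c) = C1 + C2*c^2


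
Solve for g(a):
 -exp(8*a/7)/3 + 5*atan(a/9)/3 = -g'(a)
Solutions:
 g(a) = C1 - 5*a*atan(a/9)/3 + 7*exp(8*a/7)/24 + 15*log(a^2 + 81)/2


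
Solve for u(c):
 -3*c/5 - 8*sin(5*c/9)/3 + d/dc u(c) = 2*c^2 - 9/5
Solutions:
 u(c) = C1 + 2*c^3/3 + 3*c^2/10 - 9*c/5 - 24*cos(5*c/9)/5


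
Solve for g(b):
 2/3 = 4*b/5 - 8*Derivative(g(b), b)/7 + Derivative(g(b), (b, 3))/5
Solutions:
 g(b) = C1 + C2*exp(-2*sqrt(70)*b/7) + C3*exp(2*sqrt(70)*b/7) + 7*b^2/20 - 7*b/12


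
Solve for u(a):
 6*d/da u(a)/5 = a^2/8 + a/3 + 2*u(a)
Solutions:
 u(a) = C1*exp(5*a/3) - a^2/16 - 29*a/120 - 29/200


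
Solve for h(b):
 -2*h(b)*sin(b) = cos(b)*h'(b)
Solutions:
 h(b) = C1*cos(b)^2


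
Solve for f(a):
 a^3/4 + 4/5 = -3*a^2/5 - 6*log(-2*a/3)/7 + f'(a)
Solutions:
 f(a) = C1 + a^4/16 + a^3/5 + 6*a*log(-a)/7 + 2*a*(-15*log(3) - 1 + 15*log(2))/35


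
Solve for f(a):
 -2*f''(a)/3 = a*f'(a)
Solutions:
 f(a) = C1 + C2*erf(sqrt(3)*a/2)


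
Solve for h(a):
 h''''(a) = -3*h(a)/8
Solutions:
 h(a) = (C1*sin(2^(3/4)*3^(1/4)*a/4) + C2*cos(2^(3/4)*3^(1/4)*a/4))*exp(-2^(3/4)*3^(1/4)*a/4) + (C3*sin(2^(3/4)*3^(1/4)*a/4) + C4*cos(2^(3/4)*3^(1/4)*a/4))*exp(2^(3/4)*3^(1/4)*a/4)


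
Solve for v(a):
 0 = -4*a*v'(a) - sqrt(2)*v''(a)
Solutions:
 v(a) = C1 + C2*erf(2^(1/4)*a)


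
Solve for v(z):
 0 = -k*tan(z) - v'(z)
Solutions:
 v(z) = C1 + k*log(cos(z))


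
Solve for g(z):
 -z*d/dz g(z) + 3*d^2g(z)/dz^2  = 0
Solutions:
 g(z) = C1 + C2*erfi(sqrt(6)*z/6)


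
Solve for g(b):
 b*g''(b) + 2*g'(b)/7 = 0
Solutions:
 g(b) = C1 + C2*b^(5/7)


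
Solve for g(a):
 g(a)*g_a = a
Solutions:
 g(a) = -sqrt(C1 + a^2)
 g(a) = sqrt(C1 + a^2)


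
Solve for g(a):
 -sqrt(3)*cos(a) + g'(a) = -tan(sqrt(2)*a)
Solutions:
 g(a) = C1 + sqrt(2)*log(cos(sqrt(2)*a))/2 + sqrt(3)*sin(a)


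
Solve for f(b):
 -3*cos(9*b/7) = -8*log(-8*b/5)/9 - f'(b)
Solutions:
 f(b) = C1 - 8*b*log(-b)/9 - 8*b*log(2)/3 + 8*b/9 + 8*b*log(5)/9 + 7*sin(9*b/7)/3


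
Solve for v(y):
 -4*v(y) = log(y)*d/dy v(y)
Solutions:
 v(y) = C1*exp(-4*li(y))


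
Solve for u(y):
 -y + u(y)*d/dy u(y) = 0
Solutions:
 u(y) = -sqrt(C1 + y^2)
 u(y) = sqrt(C1 + y^2)


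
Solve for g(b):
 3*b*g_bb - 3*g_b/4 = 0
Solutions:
 g(b) = C1 + C2*b^(5/4)


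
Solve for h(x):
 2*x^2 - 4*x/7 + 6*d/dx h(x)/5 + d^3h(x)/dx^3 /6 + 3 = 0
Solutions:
 h(x) = C1 + C2*sin(6*sqrt(5)*x/5) + C3*cos(6*sqrt(5)*x/5) - 5*x^3/9 + 5*x^2/21 - 55*x/27


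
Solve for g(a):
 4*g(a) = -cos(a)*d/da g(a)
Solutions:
 g(a) = C1*(sin(a)^2 - 2*sin(a) + 1)/(sin(a)^2 + 2*sin(a) + 1)


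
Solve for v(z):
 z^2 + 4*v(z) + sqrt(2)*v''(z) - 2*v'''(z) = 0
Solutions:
 v(z) = C1*exp(z*(-18*(sqrt(2)/108 + 1 + sqrt(2)*sqrt(-1 + (sqrt(2) + 108)^2/2)/108)^(1/3) - 1/(sqrt(2)/108 + 1 + sqrt(2)*sqrt(-1 + (sqrt(2) + 108)^2/2)/108)^(1/3) + 6*sqrt(2))/36)*sin(sqrt(3)*z*(-18*(sqrt(2)/108 + 1 + sqrt(2)*sqrt(-1 + 1458*(-2 - sqrt(2)/54)^2)/108)^(1/3) + (sqrt(2)/108 + 1 + sqrt(2)*sqrt(-1 + 1458*(-2 - sqrt(2)/54)^2)/108)^(-1/3))/36) + C2*exp(z*(-18*(sqrt(2)/108 + 1 + sqrt(2)*sqrt(-1 + (sqrt(2) + 108)^2/2)/108)^(1/3) - 1/(sqrt(2)/108 + 1 + sqrt(2)*sqrt(-1 + (sqrt(2) + 108)^2/2)/108)^(1/3) + 6*sqrt(2))/36)*cos(sqrt(3)*z*(-18*(sqrt(2)/108 + 1 + sqrt(2)*sqrt(-1 + 1458*(-2 - sqrt(2)/54)^2)/108)^(1/3) + (sqrt(2)/108 + 1 + sqrt(2)*sqrt(-1 + 1458*(-2 - sqrt(2)/54)^2)/108)^(-1/3))/36) + C3*exp(z*(1/(18*(sqrt(2)/108 + 1 + sqrt(2)*sqrt(-1 + (sqrt(2) + 108)^2/2)/108)^(1/3)) + sqrt(2)/6 + (sqrt(2)/108 + 1 + sqrt(2)*sqrt(-1 + (sqrt(2) + 108)^2/2)/108)^(1/3))) - z^2/4 + sqrt(2)/8


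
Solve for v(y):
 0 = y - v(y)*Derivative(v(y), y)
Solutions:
 v(y) = -sqrt(C1 + y^2)
 v(y) = sqrt(C1 + y^2)


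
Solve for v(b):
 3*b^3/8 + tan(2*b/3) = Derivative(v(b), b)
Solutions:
 v(b) = C1 + 3*b^4/32 - 3*log(cos(2*b/3))/2


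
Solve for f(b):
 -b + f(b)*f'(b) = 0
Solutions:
 f(b) = -sqrt(C1 + b^2)
 f(b) = sqrt(C1 + b^2)


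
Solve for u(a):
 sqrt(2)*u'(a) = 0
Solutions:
 u(a) = C1


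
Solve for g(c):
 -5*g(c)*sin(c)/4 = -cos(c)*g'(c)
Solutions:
 g(c) = C1/cos(c)^(5/4)


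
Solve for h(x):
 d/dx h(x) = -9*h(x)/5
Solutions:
 h(x) = C1*exp(-9*x/5)


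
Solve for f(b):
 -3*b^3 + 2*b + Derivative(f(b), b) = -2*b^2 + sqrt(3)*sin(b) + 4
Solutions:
 f(b) = C1 + 3*b^4/4 - 2*b^3/3 - b^2 + 4*b - sqrt(3)*cos(b)


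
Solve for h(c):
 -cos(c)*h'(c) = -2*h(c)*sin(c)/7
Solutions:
 h(c) = C1/cos(c)^(2/7)


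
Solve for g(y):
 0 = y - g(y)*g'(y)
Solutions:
 g(y) = -sqrt(C1 + y^2)
 g(y) = sqrt(C1 + y^2)


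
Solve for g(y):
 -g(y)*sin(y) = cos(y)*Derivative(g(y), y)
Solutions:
 g(y) = C1*cos(y)


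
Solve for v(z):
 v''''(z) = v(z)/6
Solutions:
 v(z) = C1*exp(-6^(3/4)*z/6) + C2*exp(6^(3/4)*z/6) + C3*sin(6^(3/4)*z/6) + C4*cos(6^(3/4)*z/6)


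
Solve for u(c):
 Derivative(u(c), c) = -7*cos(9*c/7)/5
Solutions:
 u(c) = C1 - 49*sin(9*c/7)/45


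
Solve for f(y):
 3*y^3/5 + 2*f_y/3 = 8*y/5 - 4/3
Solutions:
 f(y) = C1 - 9*y^4/40 + 6*y^2/5 - 2*y


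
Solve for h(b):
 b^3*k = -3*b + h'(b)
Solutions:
 h(b) = C1 + b^4*k/4 + 3*b^2/2


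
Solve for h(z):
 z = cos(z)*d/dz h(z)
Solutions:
 h(z) = C1 + Integral(z/cos(z), z)


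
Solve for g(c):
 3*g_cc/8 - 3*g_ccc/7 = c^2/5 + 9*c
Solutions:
 g(c) = C1 + C2*c + C3*exp(7*c/8) + 2*c^4/45 + 1324*c^3/315 + 10592*c^2/735


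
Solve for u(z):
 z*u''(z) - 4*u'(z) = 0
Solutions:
 u(z) = C1 + C2*z^5


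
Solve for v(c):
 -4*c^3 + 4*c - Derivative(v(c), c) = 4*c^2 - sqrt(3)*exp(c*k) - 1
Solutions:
 v(c) = C1 - c^4 - 4*c^3/3 + 2*c^2 + c + sqrt(3)*exp(c*k)/k


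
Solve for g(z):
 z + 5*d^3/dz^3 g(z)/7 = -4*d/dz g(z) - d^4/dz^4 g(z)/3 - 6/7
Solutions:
 g(z) = C1 + C2*exp(z*(-10 + 25/(14*sqrt(24234) + 2183)^(1/3) + (14*sqrt(24234) + 2183)^(1/3))/14)*sin(sqrt(3)*z*(-(14*sqrt(24234) + 2183)^(1/3) + 25/(14*sqrt(24234) + 2183)^(1/3))/14) + C3*exp(z*(-10 + 25/(14*sqrt(24234) + 2183)^(1/3) + (14*sqrt(24234) + 2183)^(1/3))/14)*cos(sqrt(3)*z*(-(14*sqrt(24234) + 2183)^(1/3) + 25/(14*sqrt(24234) + 2183)^(1/3))/14) + C4*exp(-z*(25/(14*sqrt(24234) + 2183)^(1/3) + 5 + (14*sqrt(24234) + 2183)^(1/3))/7) - z^2/8 - 3*z/14


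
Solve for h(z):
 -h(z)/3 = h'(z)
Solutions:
 h(z) = C1*exp(-z/3)


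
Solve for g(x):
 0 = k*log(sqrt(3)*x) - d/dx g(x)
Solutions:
 g(x) = C1 + k*x*log(x) - k*x + k*x*log(3)/2


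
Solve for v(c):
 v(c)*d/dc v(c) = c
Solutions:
 v(c) = -sqrt(C1 + c^2)
 v(c) = sqrt(C1 + c^2)


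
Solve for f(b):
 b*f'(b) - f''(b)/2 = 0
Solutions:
 f(b) = C1 + C2*erfi(b)


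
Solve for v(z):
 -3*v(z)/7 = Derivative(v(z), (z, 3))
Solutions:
 v(z) = C3*exp(-3^(1/3)*7^(2/3)*z/7) + (C1*sin(3^(5/6)*7^(2/3)*z/14) + C2*cos(3^(5/6)*7^(2/3)*z/14))*exp(3^(1/3)*7^(2/3)*z/14)


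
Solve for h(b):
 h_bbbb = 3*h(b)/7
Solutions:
 h(b) = C1*exp(-3^(1/4)*7^(3/4)*b/7) + C2*exp(3^(1/4)*7^(3/4)*b/7) + C3*sin(3^(1/4)*7^(3/4)*b/7) + C4*cos(3^(1/4)*7^(3/4)*b/7)


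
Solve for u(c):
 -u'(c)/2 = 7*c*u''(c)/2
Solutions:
 u(c) = C1 + C2*c^(6/7)


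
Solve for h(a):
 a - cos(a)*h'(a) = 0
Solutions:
 h(a) = C1 + Integral(a/cos(a), a)


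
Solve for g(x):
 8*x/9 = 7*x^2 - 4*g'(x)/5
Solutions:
 g(x) = C1 + 35*x^3/12 - 5*x^2/9


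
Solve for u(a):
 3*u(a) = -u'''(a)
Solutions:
 u(a) = C3*exp(-3^(1/3)*a) + (C1*sin(3^(5/6)*a/2) + C2*cos(3^(5/6)*a/2))*exp(3^(1/3)*a/2)


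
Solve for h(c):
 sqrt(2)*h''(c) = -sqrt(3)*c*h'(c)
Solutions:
 h(c) = C1 + C2*erf(6^(1/4)*c/2)


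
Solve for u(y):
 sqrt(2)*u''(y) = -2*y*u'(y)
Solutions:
 u(y) = C1 + C2*erf(2^(3/4)*y/2)


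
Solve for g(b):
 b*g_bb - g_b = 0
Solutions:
 g(b) = C1 + C2*b^2


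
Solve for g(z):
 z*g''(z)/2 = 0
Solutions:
 g(z) = C1 + C2*z


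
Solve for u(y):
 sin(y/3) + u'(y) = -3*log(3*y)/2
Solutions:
 u(y) = C1 - 3*y*log(y)/2 - 3*y*log(3)/2 + 3*y/2 + 3*cos(y/3)


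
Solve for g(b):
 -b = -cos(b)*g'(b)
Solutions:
 g(b) = C1 + Integral(b/cos(b), b)


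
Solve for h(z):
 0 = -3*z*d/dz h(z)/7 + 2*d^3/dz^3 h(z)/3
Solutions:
 h(z) = C1 + Integral(C2*airyai(42^(2/3)*z/14) + C3*airybi(42^(2/3)*z/14), z)


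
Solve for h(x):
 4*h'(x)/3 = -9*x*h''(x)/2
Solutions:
 h(x) = C1 + C2*x^(19/27)


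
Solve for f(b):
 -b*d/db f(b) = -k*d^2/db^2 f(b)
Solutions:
 f(b) = C1 + C2*erf(sqrt(2)*b*sqrt(-1/k)/2)/sqrt(-1/k)


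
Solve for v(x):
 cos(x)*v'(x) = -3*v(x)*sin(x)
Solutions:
 v(x) = C1*cos(x)^3


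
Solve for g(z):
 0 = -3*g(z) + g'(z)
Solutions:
 g(z) = C1*exp(3*z)


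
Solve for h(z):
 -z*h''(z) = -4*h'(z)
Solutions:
 h(z) = C1 + C2*z^5


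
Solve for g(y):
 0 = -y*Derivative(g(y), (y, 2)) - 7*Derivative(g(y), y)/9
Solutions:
 g(y) = C1 + C2*y^(2/9)


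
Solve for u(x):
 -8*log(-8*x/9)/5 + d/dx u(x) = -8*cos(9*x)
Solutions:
 u(x) = C1 + 8*x*log(-x)/5 - 4*x*log(3) - 8*x/5 + 4*x*log(6)/5 + 4*x*log(2) - 8*sin(9*x)/9


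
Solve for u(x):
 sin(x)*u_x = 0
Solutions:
 u(x) = C1


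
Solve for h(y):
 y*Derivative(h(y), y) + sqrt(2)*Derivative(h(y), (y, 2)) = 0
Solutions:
 h(y) = C1 + C2*erf(2^(1/4)*y/2)


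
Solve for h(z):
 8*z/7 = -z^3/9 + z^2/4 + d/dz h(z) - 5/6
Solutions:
 h(z) = C1 + z^4/36 - z^3/12 + 4*z^2/7 + 5*z/6


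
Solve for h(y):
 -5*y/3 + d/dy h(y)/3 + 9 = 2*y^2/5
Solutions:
 h(y) = C1 + 2*y^3/5 + 5*y^2/2 - 27*y


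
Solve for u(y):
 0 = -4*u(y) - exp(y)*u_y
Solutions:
 u(y) = C1*exp(4*exp(-y))


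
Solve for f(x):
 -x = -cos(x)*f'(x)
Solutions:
 f(x) = C1 + Integral(x/cos(x), x)


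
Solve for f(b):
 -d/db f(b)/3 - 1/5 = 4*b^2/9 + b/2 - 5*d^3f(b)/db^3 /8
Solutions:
 f(b) = C1 + C2*exp(-2*sqrt(30)*b/15) + C3*exp(2*sqrt(30)*b/15) - 4*b^3/9 - 3*b^2/4 - 28*b/5


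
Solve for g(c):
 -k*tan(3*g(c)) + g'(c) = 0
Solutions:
 g(c) = -asin(C1*exp(3*c*k))/3 + pi/3
 g(c) = asin(C1*exp(3*c*k))/3


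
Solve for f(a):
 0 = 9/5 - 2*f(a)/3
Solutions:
 f(a) = 27/10


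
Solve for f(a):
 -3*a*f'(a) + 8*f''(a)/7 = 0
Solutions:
 f(a) = C1 + C2*erfi(sqrt(21)*a/4)


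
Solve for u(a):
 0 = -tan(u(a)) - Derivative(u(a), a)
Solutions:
 u(a) = pi - asin(C1*exp(-a))
 u(a) = asin(C1*exp(-a))


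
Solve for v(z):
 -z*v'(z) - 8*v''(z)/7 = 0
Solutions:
 v(z) = C1 + C2*erf(sqrt(7)*z/4)


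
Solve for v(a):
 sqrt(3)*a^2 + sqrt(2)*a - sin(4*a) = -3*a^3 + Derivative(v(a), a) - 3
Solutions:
 v(a) = C1 + 3*a^4/4 + sqrt(3)*a^3/3 + sqrt(2)*a^2/2 + 3*a + cos(4*a)/4


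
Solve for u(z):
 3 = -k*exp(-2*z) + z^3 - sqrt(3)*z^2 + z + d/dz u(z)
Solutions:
 u(z) = C1 - k*exp(-2*z)/2 - z^4/4 + sqrt(3)*z^3/3 - z^2/2 + 3*z


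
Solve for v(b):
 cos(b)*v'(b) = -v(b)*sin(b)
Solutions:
 v(b) = C1*cos(b)


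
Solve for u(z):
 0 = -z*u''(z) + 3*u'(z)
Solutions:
 u(z) = C1 + C2*z^4


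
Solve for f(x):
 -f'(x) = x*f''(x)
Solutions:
 f(x) = C1 + C2*log(x)


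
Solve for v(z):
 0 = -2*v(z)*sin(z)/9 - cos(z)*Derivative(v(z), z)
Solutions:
 v(z) = C1*cos(z)^(2/9)


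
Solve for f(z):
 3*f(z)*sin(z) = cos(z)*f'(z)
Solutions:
 f(z) = C1/cos(z)^3


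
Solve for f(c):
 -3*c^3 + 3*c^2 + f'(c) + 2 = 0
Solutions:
 f(c) = C1 + 3*c^4/4 - c^3 - 2*c


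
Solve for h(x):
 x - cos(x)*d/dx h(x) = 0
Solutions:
 h(x) = C1 + Integral(x/cos(x), x)


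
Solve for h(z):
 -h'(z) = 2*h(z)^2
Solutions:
 h(z) = 1/(C1 + 2*z)


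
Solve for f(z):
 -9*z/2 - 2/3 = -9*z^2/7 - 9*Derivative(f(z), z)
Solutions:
 f(z) = C1 - z^3/21 + z^2/4 + 2*z/27


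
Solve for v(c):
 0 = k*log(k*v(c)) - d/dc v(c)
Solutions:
 li(k*v(c))/k = C1 + c*k


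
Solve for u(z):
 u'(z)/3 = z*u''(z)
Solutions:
 u(z) = C1 + C2*z^(4/3)


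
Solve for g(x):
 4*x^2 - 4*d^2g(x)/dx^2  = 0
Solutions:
 g(x) = C1 + C2*x + x^4/12


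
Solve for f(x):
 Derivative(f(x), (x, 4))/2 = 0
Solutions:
 f(x) = C1 + C2*x + C3*x^2 + C4*x^3


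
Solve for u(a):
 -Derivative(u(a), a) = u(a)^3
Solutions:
 u(a) = -sqrt(2)*sqrt(-1/(C1 - a))/2
 u(a) = sqrt(2)*sqrt(-1/(C1 - a))/2


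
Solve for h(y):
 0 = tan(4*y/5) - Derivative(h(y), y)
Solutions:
 h(y) = C1 - 5*log(cos(4*y/5))/4


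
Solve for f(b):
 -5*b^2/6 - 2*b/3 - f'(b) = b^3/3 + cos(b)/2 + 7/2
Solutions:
 f(b) = C1 - b^4/12 - 5*b^3/18 - b^2/3 - 7*b/2 - sin(b)/2


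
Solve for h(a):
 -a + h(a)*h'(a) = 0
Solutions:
 h(a) = -sqrt(C1 + a^2)
 h(a) = sqrt(C1 + a^2)


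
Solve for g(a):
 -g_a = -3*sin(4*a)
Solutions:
 g(a) = C1 - 3*cos(4*a)/4


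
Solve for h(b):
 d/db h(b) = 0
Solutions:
 h(b) = C1


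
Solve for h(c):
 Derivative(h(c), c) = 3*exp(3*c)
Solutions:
 h(c) = C1 + exp(3*c)


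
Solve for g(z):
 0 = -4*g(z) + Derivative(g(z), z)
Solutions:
 g(z) = C1*exp(4*z)


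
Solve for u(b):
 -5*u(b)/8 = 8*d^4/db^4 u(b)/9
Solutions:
 u(b) = (C1*sin(sqrt(3)*5^(1/4)*b/4) + C2*cos(sqrt(3)*5^(1/4)*b/4))*exp(-sqrt(3)*5^(1/4)*b/4) + (C3*sin(sqrt(3)*5^(1/4)*b/4) + C4*cos(sqrt(3)*5^(1/4)*b/4))*exp(sqrt(3)*5^(1/4)*b/4)


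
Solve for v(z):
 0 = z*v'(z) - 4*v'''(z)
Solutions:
 v(z) = C1 + Integral(C2*airyai(2^(1/3)*z/2) + C3*airybi(2^(1/3)*z/2), z)


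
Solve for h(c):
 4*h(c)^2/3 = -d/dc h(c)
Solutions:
 h(c) = 3/(C1 + 4*c)


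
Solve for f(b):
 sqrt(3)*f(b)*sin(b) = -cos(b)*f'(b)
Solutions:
 f(b) = C1*cos(b)^(sqrt(3))


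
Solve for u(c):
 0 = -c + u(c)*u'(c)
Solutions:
 u(c) = -sqrt(C1 + c^2)
 u(c) = sqrt(C1 + c^2)


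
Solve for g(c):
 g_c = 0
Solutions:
 g(c) = C1


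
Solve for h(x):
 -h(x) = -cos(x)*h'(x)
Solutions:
 h(x) = C1*sqrt(sin(x) + 1)/sqrt(sin(x) - 1)


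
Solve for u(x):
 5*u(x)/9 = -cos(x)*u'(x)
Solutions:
 u(x) = C1*(sin(x) - 1)^(5/18)/(sin(x) + 1)^(5/18)


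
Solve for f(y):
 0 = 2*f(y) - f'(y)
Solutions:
 f(y) = C1*exp(2*y)


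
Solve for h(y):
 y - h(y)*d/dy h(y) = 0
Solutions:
 h(y) = -sqrt(C1 + y^2)
 h(y) = sqrt(C1 + y^2)


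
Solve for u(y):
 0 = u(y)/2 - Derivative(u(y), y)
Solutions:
 u(y) = C1*exp(y/2)


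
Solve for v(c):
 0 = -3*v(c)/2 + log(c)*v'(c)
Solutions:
 v(c) = C1*exp(3*li(c)/2)


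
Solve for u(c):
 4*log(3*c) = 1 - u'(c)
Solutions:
 u(c) = C1 - 4*c*log(c) - c*log(81) + 5*c


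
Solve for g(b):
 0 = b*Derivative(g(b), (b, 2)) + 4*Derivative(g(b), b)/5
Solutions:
 g(b) = C1 + C2*b^(1/5)


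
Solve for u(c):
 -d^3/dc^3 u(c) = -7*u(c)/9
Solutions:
 u(c) = C3*exp(21^(1/3)*c/3) + (C1*sin(3^(5/6)*7^(1/3)*c/6) + C2*cos(3^(5/6)*7^(1/3)*c/6))*exp(-21^(1/3)*c/6)


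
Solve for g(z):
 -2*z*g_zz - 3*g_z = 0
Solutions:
 g(z) = C1 + C2/sqrt(z)


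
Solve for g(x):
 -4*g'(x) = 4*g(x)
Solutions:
 g(x) = C1*exp(-x)


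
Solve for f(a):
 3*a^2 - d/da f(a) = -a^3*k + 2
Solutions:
 f(a) = C1 + a^4*k/4 + a^3 - 2*a


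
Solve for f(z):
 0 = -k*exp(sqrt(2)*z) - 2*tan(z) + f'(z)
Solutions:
 f(z) = C1 + sqrt(2)*k*exp(sqrt(2)*z)/2 - 2*log(cos(z))


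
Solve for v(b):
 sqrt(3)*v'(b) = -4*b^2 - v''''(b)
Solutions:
 v(b) = C1 + C4*exp(-3^(1/6)*b) - 4*sqrt(3)*b^3/9 + (C2*sin(3^(2/3)*b/2) + C3*cos(3^(2/3)*b/2))*exp(3^(1/6)*b/2)


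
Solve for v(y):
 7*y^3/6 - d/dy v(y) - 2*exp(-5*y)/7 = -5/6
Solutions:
 v(y) = C1 + 7*y^4/24 + 5*y/6 + 2*exp(-5*y)/35


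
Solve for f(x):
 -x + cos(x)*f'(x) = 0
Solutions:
 f(x) = C1 + Integral(x/cos(x), x)


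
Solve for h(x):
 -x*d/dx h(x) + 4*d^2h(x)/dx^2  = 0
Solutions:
 h(x) = C1 + C2*erfi(sqrt(2)*x/4)


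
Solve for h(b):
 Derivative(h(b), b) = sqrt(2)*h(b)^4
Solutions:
 h(b) = (-1/(C1 + 3*sqrt(2)*b))^(1/3)
 h(b) = (-1/(C1 + sqrt(2)*b))^(1/3)*(-3^(2/3) - 3*3^(1/6)*I)/6
 h(b) = (-1/(C1 + sqrt(2)*b))^(1/3)*(-3^(2/3) + 3*3^(1/6)*I)/6


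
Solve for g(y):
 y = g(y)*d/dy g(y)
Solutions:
 g(y) = -sqrt(C1 + y^2)
 g(y) = sqrt(C1 + y^2)


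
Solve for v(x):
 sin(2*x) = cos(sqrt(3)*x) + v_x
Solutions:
 v(x) = C1 - sqrt(3)*sin(sqrt(3)*x)/3 - cos(2*x)/2


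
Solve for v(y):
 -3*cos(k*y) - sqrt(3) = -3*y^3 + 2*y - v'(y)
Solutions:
 v(y) = C1 - 3*y^4/4 + y^2 + sqrt(3)*y + 3*sin(k*y)/k


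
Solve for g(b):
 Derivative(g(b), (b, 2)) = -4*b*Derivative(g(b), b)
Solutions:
 g(b) = C1 + C2*erf(sqrt(2)*b)


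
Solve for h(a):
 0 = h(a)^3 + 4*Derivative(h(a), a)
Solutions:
 h(a) = -sqrt(2)*sqrt(-1/(C1 - a))
 h(a) = sqrt(2)*sqrt(-1/(C1 - a))


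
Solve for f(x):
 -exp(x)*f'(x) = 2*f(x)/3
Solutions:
 f(x) = C1*exp(2*exp(-x)/3)


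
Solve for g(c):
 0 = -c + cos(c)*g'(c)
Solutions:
 g(c) = C1 + Integral(c/cos(c), c)


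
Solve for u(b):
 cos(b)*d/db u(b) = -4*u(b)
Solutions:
 u(b) = C1*(sin(b)^2 - 2*sin(b) + 1)/(sin(b)^2 + 2*sin(b) + 1)


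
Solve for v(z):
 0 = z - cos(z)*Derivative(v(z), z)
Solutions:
 v(z) = C1 + Integral(z/cos(z), z)


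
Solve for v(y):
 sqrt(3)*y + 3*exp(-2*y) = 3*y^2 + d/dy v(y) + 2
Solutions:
 v(y) = C1 - y^3 + sqrt(3)*y^2/2 - 2*y - 3*exp(-2*y)/2


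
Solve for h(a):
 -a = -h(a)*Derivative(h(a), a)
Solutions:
 h(a) = -sqrt(C1 + a^2)
 h(a) = sqrt(C1 + a^2)


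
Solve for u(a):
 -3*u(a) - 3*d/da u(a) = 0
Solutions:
 u(a) = C1*exp(-a)


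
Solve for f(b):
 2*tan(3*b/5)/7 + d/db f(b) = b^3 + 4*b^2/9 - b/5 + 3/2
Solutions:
 f(b) = C1 + b^4/4 + 4*b^3/27 - b^2/10 + 3*b/2 + 10*log(cos(3*b/5))/21


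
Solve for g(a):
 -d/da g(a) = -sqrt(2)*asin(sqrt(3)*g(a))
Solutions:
 Integral(1/asin(sqrt(3)*_y), (_y, g(a))) = C1 + sqrt(2)*a


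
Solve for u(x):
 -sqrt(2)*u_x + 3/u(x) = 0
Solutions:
 u(x) = -sqrt(C1 + 3*sqrt(2)*x)
 u(x) = sqrt(C1 + 3*sqrt(2)*x)


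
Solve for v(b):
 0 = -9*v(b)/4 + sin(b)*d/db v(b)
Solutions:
 v(b) = C1*(cos(b) - 1)^(9/8)/(cos(b) + 1)^(9/8)


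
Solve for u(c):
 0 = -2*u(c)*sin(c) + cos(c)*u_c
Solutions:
 u(c) = C1/cos(c)^2


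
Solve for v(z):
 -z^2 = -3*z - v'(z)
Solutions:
 v(z) = C1 + z^3/3 - 3*z^2/2


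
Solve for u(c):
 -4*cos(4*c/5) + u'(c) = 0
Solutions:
 u(c) = C1 + 5*sin(4*c/5)


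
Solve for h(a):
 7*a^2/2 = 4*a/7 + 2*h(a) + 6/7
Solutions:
 h(a) = 7*a^2/4 - 2*a/7 - 3/7


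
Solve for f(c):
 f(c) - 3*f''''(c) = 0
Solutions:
 f(c) = C1*exp(-3^(3/4)*c/3) + C2*exp(3^(3/4)*c/3) + C3*sin(3^(3/4)*c/3) + C4*cos(3^(3/4)*c/3)


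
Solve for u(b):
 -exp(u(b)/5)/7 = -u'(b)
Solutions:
 u(b) = 5*log(-1/(C1 + b)) + 5*log(35)


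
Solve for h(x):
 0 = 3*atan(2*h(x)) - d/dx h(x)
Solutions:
 Integral(1/atan(2*_y), (_y, h(x))) = C1 + 3*x


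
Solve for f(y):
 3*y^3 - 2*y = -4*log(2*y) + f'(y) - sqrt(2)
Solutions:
 f(y) = C1 + 3*y^4/4 - y^2 + 4*y*log(y) - 4*y + sqrt(2)*y + y*log(16)


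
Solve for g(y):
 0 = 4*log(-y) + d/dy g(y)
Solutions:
 g(y) = C1 - 4*y*log(-y) + 4*y


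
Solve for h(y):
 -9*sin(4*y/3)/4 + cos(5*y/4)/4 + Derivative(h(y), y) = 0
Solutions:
 h(y) = C1 - sin(5*y/4)/5 - 27*cos(4*y/3)/16


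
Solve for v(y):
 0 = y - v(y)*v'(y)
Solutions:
 v(y) = -sqrt(C1 + y^2)
 v(y) = sqrt(C1 + y^2)


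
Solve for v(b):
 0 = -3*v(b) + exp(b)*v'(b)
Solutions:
 v(b) = C1*exp(-3*exp(-b))


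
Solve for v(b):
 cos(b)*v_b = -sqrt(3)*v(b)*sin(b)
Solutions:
 v(b) = C1*cos(b)^(sqrt(3))


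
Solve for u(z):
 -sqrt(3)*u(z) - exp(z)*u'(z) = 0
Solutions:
 u(z) = C1*exp(sqrt(3)*exp(-z))


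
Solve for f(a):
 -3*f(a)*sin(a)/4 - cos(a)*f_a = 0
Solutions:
 f(a) = C1*cos(a)^(3/4)


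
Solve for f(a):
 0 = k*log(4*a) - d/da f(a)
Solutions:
 f(a) = C1 + a*k*log(a) - a*k + a*k*log(4)


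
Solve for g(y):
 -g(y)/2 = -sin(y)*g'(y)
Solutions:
 g(y) = C1*(cos(y) - 1)^(1/4)/(cos(y) + 1)^(1/4)


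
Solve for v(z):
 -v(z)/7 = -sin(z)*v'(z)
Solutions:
 v(z) = C1*(cos(z) - 1)^(1/14)/(cos(z) + 1)^(1/14)


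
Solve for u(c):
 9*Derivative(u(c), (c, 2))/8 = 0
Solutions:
 u(c) = C1 + C2*c


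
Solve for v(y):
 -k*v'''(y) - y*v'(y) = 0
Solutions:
 v(y) = C1 + Integral(C2*airyai(y*(-1/k)^(1/3)) + C3*airybi(y*(-1/k)^(1/3)), y)


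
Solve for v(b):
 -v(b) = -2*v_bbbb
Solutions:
 v(b) = C1*exp(-2^(3/4)*b/2) + C2*exp(2^(3/4)*b/2) + C3*sin(2^(3/4)*b/2) + C4*cos(2^(3/4)*b/2)


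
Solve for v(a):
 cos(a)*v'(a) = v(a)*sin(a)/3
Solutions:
 v(a) = C1/cos(a)^(1/3)


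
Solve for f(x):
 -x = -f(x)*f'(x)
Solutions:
 f(x) = -sqrt(C1 + x^2)
 f(x) = sqrt(C1 + x^2)


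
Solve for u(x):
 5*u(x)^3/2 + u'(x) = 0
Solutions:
 u(x) = -sqrt(-1/(C1 - 5*x))
 u(x) = sqrt(-1/(C1 - 5*x))


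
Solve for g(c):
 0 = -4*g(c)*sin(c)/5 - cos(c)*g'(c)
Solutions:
 g(c) = C1*cos(c)^(4/5)


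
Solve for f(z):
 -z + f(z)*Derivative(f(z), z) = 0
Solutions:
 f(z) = -sqrt(C1 + z^2)
 f(z) = sqrt(C1 + z^2)


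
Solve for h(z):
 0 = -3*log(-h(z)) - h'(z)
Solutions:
 -li(-h(z)) = C1 - 3*z


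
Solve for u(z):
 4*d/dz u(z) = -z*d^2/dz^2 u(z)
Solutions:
 u(z) = C1 + C2/z^3


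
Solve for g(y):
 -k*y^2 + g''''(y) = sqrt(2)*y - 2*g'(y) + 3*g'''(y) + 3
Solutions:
 g(y) = C1 + k*y^3/6 + 3*k*y/2 + sqrt(2)*y^2/4 + 3*y/2 + (C2 + C3*exp(-sqrt(3)*y) + C4*exp(sqrt(3)*y))*exp(y)


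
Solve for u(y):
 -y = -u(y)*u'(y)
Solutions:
 u(y) = -sqrt(C1 + y^2)
 u(y) = sqrt(C1 + y^2)


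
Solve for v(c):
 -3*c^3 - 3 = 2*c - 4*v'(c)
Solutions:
 v(c) = C1 + 3*c^4/16 + c^2/4 + 3*c/4


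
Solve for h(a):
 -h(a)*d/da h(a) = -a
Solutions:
 h(a) = -sqrt(C1 + a^2)
 h(a) = sqrt(C1 + a^2)


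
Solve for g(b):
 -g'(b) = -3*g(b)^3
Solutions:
 g(b) = -sqrt(2)*sqrt(-1/(C1 + 3*b))/2
 g(b) = sqrt(2)*sqrt(-1/(C1 + 3*b))/2


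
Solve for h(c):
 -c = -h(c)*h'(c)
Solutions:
 h(c) = -sqrt(C1 + c^2)
 h(c) = sqrt(C1 + c^2)


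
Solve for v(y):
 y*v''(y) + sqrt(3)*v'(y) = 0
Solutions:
 v(y) = C1 + C2*y^(1 - sqrt(3))


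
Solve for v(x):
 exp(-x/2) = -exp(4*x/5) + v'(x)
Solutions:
 v(x) = C1 + 5*exp(4*x/5)/4 - 2*exp(-x/2)


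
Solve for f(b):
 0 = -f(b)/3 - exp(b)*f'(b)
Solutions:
 f(b) = C1*exp(exp(-b)/3)


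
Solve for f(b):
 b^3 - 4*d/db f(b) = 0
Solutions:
 f(b) = C1 + b^4/16


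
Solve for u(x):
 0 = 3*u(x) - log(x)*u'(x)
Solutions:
 u(x) = C1*exp(3*li(x))


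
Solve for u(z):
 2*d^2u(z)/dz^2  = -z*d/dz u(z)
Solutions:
 u(z) = C1 + C2*erf(z/2)


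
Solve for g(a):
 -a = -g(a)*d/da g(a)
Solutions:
 g(a) = -sqrt(C1 + a^2)
 g(a) = sqrt(C1 + a^2)


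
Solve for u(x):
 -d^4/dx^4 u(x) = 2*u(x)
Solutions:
 u(x) = (C1*sin(2^(3/4)*x/2) + C2*cos(2^(3/4)*x/2))*exp(-2^(3/4)*x/2) + (C3*sin(2^(3/4)*x/2) + C4*cos(2^(3/4)*x/2))*exp(2^(3/4)*x/2)


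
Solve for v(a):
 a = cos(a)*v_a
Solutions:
 v(a) = C1 + Integral(a/cos(a), a)


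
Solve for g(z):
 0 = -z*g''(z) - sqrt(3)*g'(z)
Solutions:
 g(z) = C1 + C2*z^(1 - sqrt(3))


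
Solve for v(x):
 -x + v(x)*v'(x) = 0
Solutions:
 v(x) = -sqrt(C1 + x^2)
 v(x) = sqrt(C1 + x^2)


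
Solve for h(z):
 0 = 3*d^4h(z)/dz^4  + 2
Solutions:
 h(z) = C1 + C2*z + C3*z^2 + C4*z^3 - z^4/36


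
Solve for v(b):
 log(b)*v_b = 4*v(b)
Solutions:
 v(b) = C1*exp(4*li(b))


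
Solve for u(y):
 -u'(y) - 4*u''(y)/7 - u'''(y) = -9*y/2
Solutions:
 u(y) = C1 + 9*y^2/4 - 18*y/7 + (C2*sin(3*sqrt(5)*y/7) + C3*cos(3*sqrt(5)*y/7))*exp(-2*y/7)


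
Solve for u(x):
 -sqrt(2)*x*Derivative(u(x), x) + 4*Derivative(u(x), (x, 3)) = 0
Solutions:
 u(x) = C1 + Integral(C2*airyai(sqrt(2)*x/2) + C3*airybi(sqrt(2)*x/2), x)


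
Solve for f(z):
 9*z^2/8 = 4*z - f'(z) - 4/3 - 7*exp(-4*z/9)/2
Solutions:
 f(z) = C1 - 3*z^3/8 + 2*z^2 - 4*z/3 + 63*exp(-4*z/9)/8


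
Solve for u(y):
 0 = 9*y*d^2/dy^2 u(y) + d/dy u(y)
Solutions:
 u(y) = C1 + C2*y^(8/9)


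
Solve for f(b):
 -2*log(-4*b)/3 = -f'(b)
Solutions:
 f(b) = C1 + 2*b*log(-b)/3 + 2*b*(-1 + 2*log(2))/3


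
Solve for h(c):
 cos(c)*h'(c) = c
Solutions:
 h(c) = C1 + Integral(c/cos(c), c)


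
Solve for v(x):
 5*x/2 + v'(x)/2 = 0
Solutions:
 v(x) = C1 - 5*x^2/2


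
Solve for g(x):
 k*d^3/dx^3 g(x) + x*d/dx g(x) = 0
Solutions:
 g(x) = C1 + Integral(C2*airyai(x*(-1/k)^(1/3)) + C3*airybi(x*(-1/k)^(1/3)), x)


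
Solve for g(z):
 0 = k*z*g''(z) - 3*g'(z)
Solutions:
 g(z) = C1 + z^(((re(k) + 3)*re(k) + im(k)^2)/(re(k)^2 + im(k)^2))*(C2*sin(3*log(z)*Abs(im(k))/(re(k)^2 + im(k)^2)) + C3*cos(3*log(z)*im(k)/(re(k)^2 + im(k)^2)))


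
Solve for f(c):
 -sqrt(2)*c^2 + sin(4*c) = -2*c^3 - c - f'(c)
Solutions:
 f(c) = C1 - c^4/2 + sqrt(2)*c^3/3 - c^2/2 + cos(4*c)/4


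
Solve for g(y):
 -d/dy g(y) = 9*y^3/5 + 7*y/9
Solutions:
 g(y) = C1 - 9*y^4/20 - 7*y^2/18


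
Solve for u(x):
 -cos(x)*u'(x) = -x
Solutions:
 u(x) = C1 + Integral(x/cos(x), x)


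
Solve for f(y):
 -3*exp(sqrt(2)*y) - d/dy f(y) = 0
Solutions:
 f(y) = C1 - 3*sqrt(2)*exp(sqrt(2)*y)/2


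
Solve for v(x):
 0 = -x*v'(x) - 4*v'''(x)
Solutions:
 v(x) = C1 + Integral(C2*airyai(-2^(1/3)*x/2) + C3*airybi(-2^(1/3)*x/2), x)


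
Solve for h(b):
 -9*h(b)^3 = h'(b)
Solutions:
 h(b) = -sqrt(2)*sqrt(-1/(C1 - 9*b))/2
 h(b) = sqrt(2)*sqrt(-1/(C1 - 9*b))/2


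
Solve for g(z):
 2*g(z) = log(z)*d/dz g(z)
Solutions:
 g(z) = C1*exp(2*li(z))


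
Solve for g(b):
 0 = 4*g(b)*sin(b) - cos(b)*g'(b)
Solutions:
 g(b) = C1/cos(b)^4


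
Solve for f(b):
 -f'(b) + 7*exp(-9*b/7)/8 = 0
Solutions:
 f(b) = C1 - 49*exp(-9*b/7)/72


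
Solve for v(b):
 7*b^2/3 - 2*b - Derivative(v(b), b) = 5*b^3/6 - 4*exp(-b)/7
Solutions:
 v(b) = C1 - 5*b^4/24 + 7*b^3/9 - b^2 - 4*exp(-b)/7


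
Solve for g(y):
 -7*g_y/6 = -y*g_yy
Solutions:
 g(y) = C1 + C2*y^(13/6)


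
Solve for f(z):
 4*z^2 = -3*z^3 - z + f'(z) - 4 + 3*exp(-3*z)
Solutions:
 f(z) = C1 + 3*z^4/4 + 4*z^3/3 + z^2/2 + 4*z + exp(-3*z)


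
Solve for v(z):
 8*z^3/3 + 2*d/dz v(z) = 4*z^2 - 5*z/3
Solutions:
 v(z) = C1 - z^4/3 + 2*z^3/3 - 5*z^2/12


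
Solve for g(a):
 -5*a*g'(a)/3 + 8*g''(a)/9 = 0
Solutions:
 g(a) = C1 + C2*erfi(sqrt(15)*a/4)


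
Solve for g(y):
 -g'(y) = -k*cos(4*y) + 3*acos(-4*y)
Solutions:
 g(y) = C1 + k*sin(4*y)/4 - 3*y*acos(-4*y) - 3*sqrt(1 - 16*y^2)/4


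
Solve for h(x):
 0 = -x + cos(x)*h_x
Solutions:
 h(x) = C1 + Integral(x/cos(x), x)


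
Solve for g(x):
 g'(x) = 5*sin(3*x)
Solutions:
 g(x) = C1 - 5*cos(3*x)/3


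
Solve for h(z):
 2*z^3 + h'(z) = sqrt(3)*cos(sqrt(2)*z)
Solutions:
 h(z) = C1 - z^4/2 + sqrt(6)*sin(sqrt(2)*z)/2


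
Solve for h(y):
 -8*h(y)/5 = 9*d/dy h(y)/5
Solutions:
 h(y) = C1*exp(-8*y/9)


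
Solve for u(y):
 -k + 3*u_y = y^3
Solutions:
 u(y) = C1 + k*y/3 + y^4/12


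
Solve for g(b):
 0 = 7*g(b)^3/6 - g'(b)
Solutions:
 g(b) = -sqrt(3)*sqrt(-1/(C1 + 7*b))
 g(b) = sqrt(3)*sqrt(-1/(C1 + 7*b))


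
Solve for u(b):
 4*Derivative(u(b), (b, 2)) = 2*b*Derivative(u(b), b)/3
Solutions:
 u(b) = C1 + C2*erfi(sqrt(3)*b/6)


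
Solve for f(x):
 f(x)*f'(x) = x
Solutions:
 f(x) = -sqrt(C1 + x^2)
 f(x) = sqrt(C1 + x^2)


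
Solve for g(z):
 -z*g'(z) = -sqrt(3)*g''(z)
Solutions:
 g(z) = C1 + C2*erfi(sqrt(2)*3^(3/4)*z/6)


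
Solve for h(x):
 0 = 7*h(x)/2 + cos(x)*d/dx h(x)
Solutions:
 h(x) = C1*(sin(x) - 1)^(7/4)/(sin(x) + 1)^(7/4)


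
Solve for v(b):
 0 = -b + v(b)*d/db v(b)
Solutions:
 v(b) = -sqrt(C1 + b^2)
 v(b) = sqrt(C1 + b^2)


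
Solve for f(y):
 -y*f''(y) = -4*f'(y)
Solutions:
 f(y) = C1 + C2*y^5


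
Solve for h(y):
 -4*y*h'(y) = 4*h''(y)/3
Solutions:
 h(y) = C1 + C2*erf(sqrt(6)*y/2)


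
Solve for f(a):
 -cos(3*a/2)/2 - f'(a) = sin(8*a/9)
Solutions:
 f(a) = C1 - sin(3*a/2)/3 + 9*cos(8*a/9)/8


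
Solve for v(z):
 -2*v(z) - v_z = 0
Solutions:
 v(z) = C1*exp(-2*z)


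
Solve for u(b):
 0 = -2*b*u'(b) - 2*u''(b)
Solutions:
 u(b) = C1 + C2*erf(sqrt(2)*b/2)


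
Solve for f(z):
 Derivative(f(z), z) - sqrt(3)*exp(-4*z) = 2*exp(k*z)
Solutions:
 f(z) = C1 - sqrt(3)*exp(-4*z)/4 + 2*exp(k*z)/k


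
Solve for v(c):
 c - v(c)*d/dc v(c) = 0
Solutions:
 v(c) = -sqrt(C1 + c^2)
 v(c) = sqrt(C1 + c^2)


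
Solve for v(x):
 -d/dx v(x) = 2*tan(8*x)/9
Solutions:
 v(x) = C1 + log(cos(8*x))/36


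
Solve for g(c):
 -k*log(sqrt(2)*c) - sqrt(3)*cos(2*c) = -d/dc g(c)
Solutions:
 g(c) = C1 + c*k*(log(c) - 1) + c*k*log(2)/2 + sqrt(3)*sin(2*c)/2


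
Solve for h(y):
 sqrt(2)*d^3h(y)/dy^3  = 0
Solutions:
 h(y) = C1 + C2*y + C3*y^2


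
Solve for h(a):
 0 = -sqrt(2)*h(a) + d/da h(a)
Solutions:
 h(a) = C1*exp(sqrt(2)*a)


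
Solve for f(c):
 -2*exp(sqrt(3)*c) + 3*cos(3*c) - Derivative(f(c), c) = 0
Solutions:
 f(c) = C1 - 2*sqrt(3)*exp(sqrt(3)*c)/3 + sin(3*c)


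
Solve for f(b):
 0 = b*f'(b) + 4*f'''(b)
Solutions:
 f(b) = C1 + Integral(C2*airyai(-2^(1/3)*b/2) + C3*airybi(-2^(1/3)*b/2), b)


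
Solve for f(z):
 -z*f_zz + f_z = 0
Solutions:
 f(z) = C1 + C2*z^2


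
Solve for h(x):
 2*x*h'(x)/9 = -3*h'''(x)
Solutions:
 h(x) = C1 + Integral(C2*airyai(-2^(1/3)*x/3) + C3*airybi(-2^(1/3)*x/3), x)


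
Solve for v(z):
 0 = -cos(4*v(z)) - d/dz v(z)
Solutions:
 v(z) = -asin((C1 + exp(8*z))/(C1 - exp(8*z)))/4 + pi/4
 v(z) = asin((C1 + exp(8*z))/(C1 - exp(8*z)))/4


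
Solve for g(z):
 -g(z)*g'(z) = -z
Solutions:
 g(z) = -sqrt(C1 + z^2)
 g(z) = sqrt(C1 + z^2)


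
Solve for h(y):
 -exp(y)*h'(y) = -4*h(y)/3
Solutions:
 h(y) = C1*exp(-4*exp(-y)/3)


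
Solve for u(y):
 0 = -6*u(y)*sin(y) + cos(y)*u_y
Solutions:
 u(y) = C1/cos(y)^6


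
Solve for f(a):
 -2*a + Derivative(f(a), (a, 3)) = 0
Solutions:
 f(a) = C1 + C2*a + C3*a^2 + a^4/12


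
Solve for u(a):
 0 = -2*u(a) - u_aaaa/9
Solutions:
 u(a) = (C1*sin(2^(3/4)*sqrt(3)*a/2) + C2*cos(2^(3/4)*sqrt(3)*a/2))*exp(-2^(3/4)*sqrt(3)*a/2) + (C3*sin(2^(3/4)*sqrt(3)*a/2) + C4*cos(2^(3/4)*sqrt(3)*a/2))*exp(2^(3/4)*sqrt(3)*a/2)


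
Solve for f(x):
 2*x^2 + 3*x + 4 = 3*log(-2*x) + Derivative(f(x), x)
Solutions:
 f(x) = C1 + 2*x^3/3 + 3*x^2/2 - 3*x*log(-x) + x*(7 - 3*log(2))


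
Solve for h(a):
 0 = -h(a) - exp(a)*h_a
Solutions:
 h(a) = C1*exp(exp(-a))


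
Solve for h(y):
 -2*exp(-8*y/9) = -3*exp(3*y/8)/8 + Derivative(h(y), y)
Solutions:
 h(y) = C1 + exp(3*y/8) + 9*exp(-8*y/9)/4


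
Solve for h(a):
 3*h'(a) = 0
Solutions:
 h(a) = C1


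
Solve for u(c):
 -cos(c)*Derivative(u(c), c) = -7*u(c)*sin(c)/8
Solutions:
 u(c) = C1/cos(c)^(7/8)
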